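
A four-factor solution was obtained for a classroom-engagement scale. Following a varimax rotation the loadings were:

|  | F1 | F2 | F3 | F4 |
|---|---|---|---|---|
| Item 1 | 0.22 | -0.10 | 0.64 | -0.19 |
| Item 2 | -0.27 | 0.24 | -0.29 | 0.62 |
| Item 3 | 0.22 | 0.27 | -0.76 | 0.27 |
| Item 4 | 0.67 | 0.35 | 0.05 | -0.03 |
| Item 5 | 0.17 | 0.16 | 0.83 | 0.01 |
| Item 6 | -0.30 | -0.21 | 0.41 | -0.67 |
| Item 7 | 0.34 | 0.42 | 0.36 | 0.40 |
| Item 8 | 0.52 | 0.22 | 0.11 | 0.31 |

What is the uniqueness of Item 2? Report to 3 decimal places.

h² = (-0.27)² + 0.24² + (-0.29)² + 0.62² = 0.0729 + 0.0576 + 0.0841 + 0.3844 = 0.5990
Uniqueness u² = 1 − h² = 1 − 0.5990 = 0.4010

0.401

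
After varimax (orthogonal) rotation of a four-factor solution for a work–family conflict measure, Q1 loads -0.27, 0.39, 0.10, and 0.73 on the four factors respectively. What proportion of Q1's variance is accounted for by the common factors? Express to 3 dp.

h² = (-0.27)² + 0.39² + 0.10² + 0.73² = 0.0729 + 0.1521 + 0.0100 + 0.5329 = 0.7679

0.768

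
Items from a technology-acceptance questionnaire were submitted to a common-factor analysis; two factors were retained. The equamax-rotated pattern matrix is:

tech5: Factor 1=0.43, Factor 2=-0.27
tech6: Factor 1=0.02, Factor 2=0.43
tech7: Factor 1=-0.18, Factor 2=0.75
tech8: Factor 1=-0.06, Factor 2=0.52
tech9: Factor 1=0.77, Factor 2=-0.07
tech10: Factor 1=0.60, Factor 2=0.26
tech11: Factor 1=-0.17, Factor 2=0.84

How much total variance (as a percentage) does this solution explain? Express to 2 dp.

43.88%

SS loadings by factor: 1.2031, 1.8688; total = 3.0719.
Total variance with 7 standardized items is 7, so the solution explains 3.0719/7 = 0.4388 = 43.88%.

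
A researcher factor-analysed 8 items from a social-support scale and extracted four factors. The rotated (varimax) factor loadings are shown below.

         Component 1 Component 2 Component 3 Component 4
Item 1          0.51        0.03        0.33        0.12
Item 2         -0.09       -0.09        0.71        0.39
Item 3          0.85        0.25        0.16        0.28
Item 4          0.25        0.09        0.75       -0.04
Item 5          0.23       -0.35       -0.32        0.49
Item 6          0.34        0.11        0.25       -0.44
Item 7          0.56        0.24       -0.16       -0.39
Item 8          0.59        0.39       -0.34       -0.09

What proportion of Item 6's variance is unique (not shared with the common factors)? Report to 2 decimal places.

h² = 0.34² + 0.11² + 0.25² + (-0.44)² = 0.1156 + 0.0121 + 0.0625 + 0.1936 = 0.3838
Uniqueness u² = 1 − h² = 1 − 0.3838 = 0.6162

0.62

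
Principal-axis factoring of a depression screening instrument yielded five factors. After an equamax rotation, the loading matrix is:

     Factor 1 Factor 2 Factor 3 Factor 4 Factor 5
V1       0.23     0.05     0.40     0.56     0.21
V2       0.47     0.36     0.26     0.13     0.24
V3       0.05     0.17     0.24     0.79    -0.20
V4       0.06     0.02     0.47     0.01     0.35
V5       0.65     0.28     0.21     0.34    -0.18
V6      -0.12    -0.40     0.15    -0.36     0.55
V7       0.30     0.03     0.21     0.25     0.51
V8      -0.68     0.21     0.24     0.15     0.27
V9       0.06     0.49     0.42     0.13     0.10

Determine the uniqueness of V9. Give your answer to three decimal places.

0.553

h² = 0.06² + 0.49² + 0.42² + 0.13² + 0.10² = 0.0036 + 0.2401 + 0.1764 + 0.0169 + 0.0100 = 0.4470
Uniqueness u² = 1 − h² = 1 − 0.4470 = 0.5530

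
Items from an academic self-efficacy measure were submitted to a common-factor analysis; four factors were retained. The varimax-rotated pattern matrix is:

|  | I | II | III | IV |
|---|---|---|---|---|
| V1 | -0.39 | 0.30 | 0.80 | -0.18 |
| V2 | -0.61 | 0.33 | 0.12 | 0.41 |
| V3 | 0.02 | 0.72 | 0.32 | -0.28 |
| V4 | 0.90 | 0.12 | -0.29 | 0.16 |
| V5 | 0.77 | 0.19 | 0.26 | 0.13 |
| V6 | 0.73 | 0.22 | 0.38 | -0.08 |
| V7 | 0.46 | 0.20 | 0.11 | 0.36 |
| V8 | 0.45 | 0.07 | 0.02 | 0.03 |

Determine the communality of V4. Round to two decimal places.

h² = 0.90² + 0.12² + (-0.29)² + 0.16² = 0.8100 + 0.0144 + 0.0841 + 0.0256 = 0.9341

0.93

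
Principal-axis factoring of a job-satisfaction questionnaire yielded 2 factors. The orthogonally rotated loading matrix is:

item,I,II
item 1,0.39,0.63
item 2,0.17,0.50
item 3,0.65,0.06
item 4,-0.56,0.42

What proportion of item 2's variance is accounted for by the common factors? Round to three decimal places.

0.279

h² = 0.17² + 0.50² = 0.0289 + 0.2500 = 0.2789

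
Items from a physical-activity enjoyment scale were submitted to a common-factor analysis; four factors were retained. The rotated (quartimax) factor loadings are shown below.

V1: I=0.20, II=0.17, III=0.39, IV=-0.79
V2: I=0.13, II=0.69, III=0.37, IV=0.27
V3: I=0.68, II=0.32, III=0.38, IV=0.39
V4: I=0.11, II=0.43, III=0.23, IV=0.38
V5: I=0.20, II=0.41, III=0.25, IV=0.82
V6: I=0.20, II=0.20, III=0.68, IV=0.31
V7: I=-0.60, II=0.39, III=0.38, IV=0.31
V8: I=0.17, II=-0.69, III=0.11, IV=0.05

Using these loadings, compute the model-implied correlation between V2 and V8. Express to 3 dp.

r̂ = Σ λ_i·λ_j across factors = (0.13)(0.17) + (0.69)(-0.69) + (0.37)(0.11) + (0.27)(0.05)
  = +0.0221 -0.4761 +0.0407 +0.0135 = -0.3998

-0.400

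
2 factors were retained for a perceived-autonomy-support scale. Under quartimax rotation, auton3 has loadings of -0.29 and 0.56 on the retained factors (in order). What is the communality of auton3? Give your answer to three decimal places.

h² = (-0.29)² + 0.56² = 0.0841 + 0.3136 = 0.3977

0.398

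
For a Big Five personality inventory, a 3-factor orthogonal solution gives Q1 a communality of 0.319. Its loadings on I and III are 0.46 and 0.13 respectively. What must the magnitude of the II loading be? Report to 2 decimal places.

Under orthogonal rotation h² = Σλ², so λ_II² = h² − (0.2285) = 0.319 − 0.2285 = 0.0905.
|λ| = √0.0905 = 0.3008.

0.30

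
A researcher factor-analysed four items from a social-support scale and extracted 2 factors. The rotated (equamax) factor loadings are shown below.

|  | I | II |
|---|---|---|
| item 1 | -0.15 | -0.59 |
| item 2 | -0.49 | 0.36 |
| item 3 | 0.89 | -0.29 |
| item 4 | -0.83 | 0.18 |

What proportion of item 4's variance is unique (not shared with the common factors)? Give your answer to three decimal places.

0.279

h² = (-0.83)² + 0.18² = 0.6889 + 0.0324 = 0.7213
Uniqueness u² = 1 − h² = 1 − 0.7213 = 0.2787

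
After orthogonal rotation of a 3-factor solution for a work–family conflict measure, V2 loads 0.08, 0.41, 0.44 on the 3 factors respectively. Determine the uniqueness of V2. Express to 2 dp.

h² = 0.08² + 0.41² + 0.44² = 0.0064 + 0.1681 + 0.1936 = 0.3681
Uniqueness u² = 1 − h² = 1 − 0.3681 = 0.6319

0.63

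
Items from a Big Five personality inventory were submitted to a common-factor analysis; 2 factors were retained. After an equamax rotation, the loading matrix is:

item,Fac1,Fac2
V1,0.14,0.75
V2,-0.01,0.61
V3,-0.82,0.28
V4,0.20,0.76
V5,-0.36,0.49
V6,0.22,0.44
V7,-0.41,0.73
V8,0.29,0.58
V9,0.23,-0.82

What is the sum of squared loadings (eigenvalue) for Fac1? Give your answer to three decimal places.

SS loadings for Fac1 = 0.14² + (-0.01)² + (-0.82)² + 0.20² + (-0.36)² + 0.22² + (-0.41)² + 0.29² + 0.23² = 0.0196 + 0.0001 + 0.6724 + 0.0400 + 0.1296 + 0.0484 + 0.1681 + 0.0841 + 0.0529 = 1.2152

1.215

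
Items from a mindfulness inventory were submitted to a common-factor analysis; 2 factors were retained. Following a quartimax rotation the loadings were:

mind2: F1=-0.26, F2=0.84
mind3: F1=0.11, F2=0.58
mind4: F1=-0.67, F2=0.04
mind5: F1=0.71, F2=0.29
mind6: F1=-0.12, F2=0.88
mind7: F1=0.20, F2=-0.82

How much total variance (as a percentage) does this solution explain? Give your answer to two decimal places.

61.03%

SS loadings by factor: 1.0871, 2.5745; total = 3.6616.
Total variance with 6 standardized items is 6, so the solution explains 3.6616/6 = 0.6103 = 61.03%.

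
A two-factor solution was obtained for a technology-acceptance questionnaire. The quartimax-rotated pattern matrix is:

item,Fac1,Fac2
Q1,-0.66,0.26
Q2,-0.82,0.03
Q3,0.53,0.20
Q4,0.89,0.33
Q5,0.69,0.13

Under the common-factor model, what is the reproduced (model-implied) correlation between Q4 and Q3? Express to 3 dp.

0.538

r̂ = Σ λ_i·λ_j across factors = (0.89)(0.53) + (0.33)(0.20)
  = +0.4717 +0.0660 = 0.5377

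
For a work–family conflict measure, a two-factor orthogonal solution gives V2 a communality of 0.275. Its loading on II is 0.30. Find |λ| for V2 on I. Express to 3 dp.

0.430

Under orthogonal rotation h² = Σλ², so λ_I² = h² − (0.0900) = 0.275 − 0.0900 = 0.1850.
|λ| = √0.1850 = 0.4301.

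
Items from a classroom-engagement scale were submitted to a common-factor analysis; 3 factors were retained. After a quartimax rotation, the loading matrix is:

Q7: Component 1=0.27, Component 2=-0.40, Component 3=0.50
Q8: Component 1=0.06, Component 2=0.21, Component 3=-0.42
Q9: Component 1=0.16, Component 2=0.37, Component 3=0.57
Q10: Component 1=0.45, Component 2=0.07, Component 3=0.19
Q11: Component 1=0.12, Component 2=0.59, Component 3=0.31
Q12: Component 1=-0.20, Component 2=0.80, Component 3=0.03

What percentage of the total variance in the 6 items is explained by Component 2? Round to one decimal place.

22.2%

SS loadings for Component 2 = (-0.40)² + 0.21² + 0.37² + 0.07² + 0.59² + 0.80² = 1.3340
With 6 standardized items, total variance = 6. Proportion = 1.3340/6 = 0.2223 → 22.23%.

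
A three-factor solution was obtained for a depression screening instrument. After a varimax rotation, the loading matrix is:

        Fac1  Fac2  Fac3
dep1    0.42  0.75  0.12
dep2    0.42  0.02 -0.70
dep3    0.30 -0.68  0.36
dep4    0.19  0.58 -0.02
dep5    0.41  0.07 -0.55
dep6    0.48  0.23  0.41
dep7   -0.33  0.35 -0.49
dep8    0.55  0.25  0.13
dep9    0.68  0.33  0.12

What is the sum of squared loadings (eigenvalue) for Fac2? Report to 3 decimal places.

1.713

SS loadings for Fac2 = 0.75² + 0.02² + (-0.68)² + 0.58² + 0.07² + 0.23² + 0.35² + 0.25² + 0.33² = 0.5625 + 0.0004 + 0.4624 + 0.3364 + 0.0049 + 0.0529 + 0.1225 + 0.0625 + 0.1089 = 1.7134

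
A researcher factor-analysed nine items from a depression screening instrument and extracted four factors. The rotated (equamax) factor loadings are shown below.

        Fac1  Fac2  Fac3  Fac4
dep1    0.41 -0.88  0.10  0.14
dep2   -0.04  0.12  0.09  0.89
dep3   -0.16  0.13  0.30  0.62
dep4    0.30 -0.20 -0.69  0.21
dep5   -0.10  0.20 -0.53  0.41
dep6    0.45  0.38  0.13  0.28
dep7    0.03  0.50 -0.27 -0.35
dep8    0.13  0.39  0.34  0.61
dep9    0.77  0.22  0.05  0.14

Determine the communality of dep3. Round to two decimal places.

h² = (-0.16)² + 0.13² + 0.30² + 0.62² = 0.0256 + 0.0169 + 0.0900 + 0.3844 = 0.5169

0.52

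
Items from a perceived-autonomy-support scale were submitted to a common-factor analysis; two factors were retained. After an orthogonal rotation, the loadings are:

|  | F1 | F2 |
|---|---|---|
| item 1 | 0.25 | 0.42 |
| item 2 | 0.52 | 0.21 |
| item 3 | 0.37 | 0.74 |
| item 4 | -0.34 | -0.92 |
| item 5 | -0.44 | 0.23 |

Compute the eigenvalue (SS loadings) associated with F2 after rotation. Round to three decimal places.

1.667

SS loadings for F2 = 0.42² + 0.21² + 0.74² + (-0.92)² + 0.23² = 0.1764 + 0.0441 + 0.5476 + 0.8464 + 0.0529 = 1.6674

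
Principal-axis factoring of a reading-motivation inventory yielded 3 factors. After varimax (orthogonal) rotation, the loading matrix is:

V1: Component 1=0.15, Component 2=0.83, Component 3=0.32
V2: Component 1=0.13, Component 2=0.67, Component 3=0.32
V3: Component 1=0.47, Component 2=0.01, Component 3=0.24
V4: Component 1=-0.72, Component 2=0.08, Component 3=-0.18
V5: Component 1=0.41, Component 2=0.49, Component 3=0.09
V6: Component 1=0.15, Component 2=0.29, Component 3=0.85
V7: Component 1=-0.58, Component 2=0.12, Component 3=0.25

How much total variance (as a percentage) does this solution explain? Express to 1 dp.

SS loadings by factor: 1.3057, 1.4829, 1.0879; total = 3.8765.
Total variance with 7 standardized items is 7, so the solution explains 3.8765/7 = 0.5538 = 55.38%.

55.4%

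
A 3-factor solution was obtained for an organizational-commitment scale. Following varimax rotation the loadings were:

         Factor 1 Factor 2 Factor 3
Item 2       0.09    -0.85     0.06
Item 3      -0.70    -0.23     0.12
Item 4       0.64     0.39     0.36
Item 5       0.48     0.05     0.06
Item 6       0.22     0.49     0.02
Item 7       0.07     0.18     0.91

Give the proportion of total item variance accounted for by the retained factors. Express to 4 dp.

Communalities: 0.7342, 0.5573, 0.6913, 0.2365, 0.2889, 0.8654; Σh² = 3.3736.
Total variance with 6 standardized items is 6, so the solution explains 3.3736/6 = 0.5623.

0.5623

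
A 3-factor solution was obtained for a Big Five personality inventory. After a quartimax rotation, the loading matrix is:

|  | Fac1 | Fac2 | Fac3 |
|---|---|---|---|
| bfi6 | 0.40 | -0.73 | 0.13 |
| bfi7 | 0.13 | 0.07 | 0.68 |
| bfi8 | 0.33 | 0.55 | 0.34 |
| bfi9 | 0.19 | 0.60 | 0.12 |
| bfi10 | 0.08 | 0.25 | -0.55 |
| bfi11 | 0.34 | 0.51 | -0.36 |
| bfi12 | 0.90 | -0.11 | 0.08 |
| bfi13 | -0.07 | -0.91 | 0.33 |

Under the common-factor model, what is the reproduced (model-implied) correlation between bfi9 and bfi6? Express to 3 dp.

-0.346

r̂ = Σ λ_i·λ_j across factors = (0.19)(0.40) + (0.60)(-0.73) + (0.12)(0.13)
  = +0.0760 -0.4380 +0.0156 = -0.3464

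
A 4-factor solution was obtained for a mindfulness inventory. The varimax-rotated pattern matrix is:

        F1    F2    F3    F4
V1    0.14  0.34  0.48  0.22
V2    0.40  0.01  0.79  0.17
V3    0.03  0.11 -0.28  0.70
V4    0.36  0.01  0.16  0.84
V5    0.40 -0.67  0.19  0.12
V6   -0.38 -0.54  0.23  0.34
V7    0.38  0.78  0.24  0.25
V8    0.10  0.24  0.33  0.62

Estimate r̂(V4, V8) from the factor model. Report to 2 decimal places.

r̂ = Σ λ_i·λ_j across factors = (0.36)(0.10) + (0.01)(0.24) + (0.16)(0.33) + (0.84)(0.62)
  = +0.0360 +0.0024 +0.0528 +0.5208 = 0.6120

0.61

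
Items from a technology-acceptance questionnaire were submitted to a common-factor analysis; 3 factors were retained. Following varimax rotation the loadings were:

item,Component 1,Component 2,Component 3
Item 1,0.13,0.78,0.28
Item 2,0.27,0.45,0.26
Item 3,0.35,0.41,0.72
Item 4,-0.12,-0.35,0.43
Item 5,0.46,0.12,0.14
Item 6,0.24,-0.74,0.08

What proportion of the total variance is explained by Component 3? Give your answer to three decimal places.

SS loadings for Component 3 = 0.28² + 0.26² + 0.72² + 0.43² + 0.14² + 0.08² = 0.8753
Proportion of variance = 0.8753 / 6 = 0.1459.

0.146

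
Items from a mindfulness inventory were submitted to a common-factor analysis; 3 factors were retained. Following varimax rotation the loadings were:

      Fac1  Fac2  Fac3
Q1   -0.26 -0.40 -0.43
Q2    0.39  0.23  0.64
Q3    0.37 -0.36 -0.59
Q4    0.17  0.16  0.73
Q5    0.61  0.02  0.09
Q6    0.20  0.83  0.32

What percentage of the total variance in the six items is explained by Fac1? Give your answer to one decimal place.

13.3%

SS loadings for Fac1 = (-0.26)² + 0.39² + 0.37² + 0.17² + 0.61² + 0.20² = 0.7976
With 6 standardized items, total variance = 6. Proportion = 0.7976/6 = 0.1329 → 13.29%.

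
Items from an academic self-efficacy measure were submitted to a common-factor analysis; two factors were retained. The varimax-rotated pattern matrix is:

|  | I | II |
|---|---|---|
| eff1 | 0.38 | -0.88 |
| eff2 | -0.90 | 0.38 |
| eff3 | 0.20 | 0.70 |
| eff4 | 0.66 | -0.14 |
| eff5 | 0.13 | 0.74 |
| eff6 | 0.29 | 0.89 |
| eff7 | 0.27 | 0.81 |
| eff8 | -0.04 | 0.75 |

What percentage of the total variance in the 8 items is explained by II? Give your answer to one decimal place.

49.8%

SS loadings for II = (-0.88)² + 0.38² + 0.70² + (-0.14)² + 0.74² + 0.89² + 0.81² + 0.75² = 3.9867
With 8 standardized items, total variance = 8. Proportion = 3.9867/8 = 0.4983 → 49.83%.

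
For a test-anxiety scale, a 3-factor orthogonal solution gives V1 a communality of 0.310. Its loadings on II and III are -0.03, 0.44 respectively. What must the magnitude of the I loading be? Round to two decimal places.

Under orthogonal rotation h² = Σλ², so λ_I² = h² − (0.1945) = 0.310 − 0.1945 = 0.1155.
|λ| = √0.1155 = 0.3399.

0.34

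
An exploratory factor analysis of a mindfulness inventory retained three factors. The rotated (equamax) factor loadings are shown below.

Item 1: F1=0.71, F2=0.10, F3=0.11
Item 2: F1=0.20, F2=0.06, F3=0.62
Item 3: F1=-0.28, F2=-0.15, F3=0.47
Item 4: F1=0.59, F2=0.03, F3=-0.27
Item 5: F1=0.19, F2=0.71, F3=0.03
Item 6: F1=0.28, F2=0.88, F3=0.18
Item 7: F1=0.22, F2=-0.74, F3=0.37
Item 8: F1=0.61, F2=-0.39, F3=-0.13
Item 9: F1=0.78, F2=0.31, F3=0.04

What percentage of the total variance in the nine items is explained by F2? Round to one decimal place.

SS loadings for F2 = 0.10² + 0.06² + (-0.15)² + 0.03² + 0.71² + 0.88² + (-0.74)² + (-0.39)² + 0.31² = 2.1113
With 9 standardized items, total variance = 9. Proportion = 2.1113/9 = 0.2346 → 23.46%.

23.5%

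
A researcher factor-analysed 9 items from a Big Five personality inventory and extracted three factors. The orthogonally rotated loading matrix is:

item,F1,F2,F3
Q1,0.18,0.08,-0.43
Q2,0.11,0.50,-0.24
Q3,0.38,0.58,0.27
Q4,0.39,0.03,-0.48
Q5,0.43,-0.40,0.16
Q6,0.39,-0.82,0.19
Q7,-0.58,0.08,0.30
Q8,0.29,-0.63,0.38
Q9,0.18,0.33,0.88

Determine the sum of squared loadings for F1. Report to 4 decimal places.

1.1309

SS loadings for F1 = 0.18² + 0.11² + 0.38² + 0.39² + 0.43² + 0.39² + (-0.58)² + 0.29² + 0.18² = 0.0324 + 0.0121 + 0.1444 + 0.1521 + 0.1849 + 0.1521 + 0.3364 + 0.0841 + 0.0324 = 1.1309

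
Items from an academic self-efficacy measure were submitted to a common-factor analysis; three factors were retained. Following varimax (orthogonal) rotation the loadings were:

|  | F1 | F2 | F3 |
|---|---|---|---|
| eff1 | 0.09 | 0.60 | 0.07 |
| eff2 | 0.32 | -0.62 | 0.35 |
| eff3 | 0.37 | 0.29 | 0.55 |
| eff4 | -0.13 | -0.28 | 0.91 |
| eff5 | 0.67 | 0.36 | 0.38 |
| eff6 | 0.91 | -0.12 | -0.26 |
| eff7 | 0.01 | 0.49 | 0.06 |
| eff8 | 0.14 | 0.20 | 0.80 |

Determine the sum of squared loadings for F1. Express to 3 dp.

SS loadings for F1 = 0.09² + 0.32² + 0.37² + (-0.13)² + 0.67² + 0.91² + 0.01² + 0.14² = 0.0081 + 0.1024 + 0.1369 + 0.0169 + 0.4489 + 0.8281 + 0.0001 + 0.0196 = 1.5610

1.561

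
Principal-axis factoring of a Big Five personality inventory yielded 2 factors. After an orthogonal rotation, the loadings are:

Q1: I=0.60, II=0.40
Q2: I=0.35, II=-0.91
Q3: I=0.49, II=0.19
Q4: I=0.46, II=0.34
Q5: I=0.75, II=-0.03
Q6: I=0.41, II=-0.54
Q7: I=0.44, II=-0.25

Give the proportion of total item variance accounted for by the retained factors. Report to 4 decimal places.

0.4790

Communalities: 0.5200, 0.9506, 0.2762, 0.3272, 0.5634, 0.4597, 0.2561; Σh² = 3.3532.
Total variance with 7 standardized items is 7, so the solution explains 3.3532/7 = 0.4790.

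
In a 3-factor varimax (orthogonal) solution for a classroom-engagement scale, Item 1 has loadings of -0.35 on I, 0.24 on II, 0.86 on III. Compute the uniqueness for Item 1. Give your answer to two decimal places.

0.08

h² = (-0.35)² + 0.24² + 0.86² = 0.1225 + 0.0576 + 0.7396 = 0.9197
Uniqueness u² = 1 − h² = 1 − 0.9197 = 0.0803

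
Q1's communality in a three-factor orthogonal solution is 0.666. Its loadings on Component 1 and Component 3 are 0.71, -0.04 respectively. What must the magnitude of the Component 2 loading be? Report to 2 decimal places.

0.40

Under orthogonal rotation h² = Σλ², so λ_Component 2² = h² − (0.5057) = 0.666 − 0.5057 = 0.1603.
|λ| = √0.1603 = 0.4004.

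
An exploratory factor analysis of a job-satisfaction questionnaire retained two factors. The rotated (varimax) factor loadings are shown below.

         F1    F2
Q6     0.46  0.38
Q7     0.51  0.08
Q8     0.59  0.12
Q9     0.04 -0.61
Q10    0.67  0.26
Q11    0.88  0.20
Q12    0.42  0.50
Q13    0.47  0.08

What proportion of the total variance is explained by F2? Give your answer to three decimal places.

SS loadings for F2 = 0.38² + 0.08² + 0.12² + (-0.61)² + 0.26² + 0.20² + 0.50² + 0.08² = 0.9013
Proportion of variance = 0.9013 / 8 = 0.1127.

0.113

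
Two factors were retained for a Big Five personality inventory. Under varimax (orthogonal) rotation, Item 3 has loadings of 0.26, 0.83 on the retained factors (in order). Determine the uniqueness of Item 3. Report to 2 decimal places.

h² = 0.26² + 0.83² = 0.0676 + 0.6889 = 0.7565
Uniqueness u² = 1 − h² = 1 − 0.7565 = 0.2435

0.24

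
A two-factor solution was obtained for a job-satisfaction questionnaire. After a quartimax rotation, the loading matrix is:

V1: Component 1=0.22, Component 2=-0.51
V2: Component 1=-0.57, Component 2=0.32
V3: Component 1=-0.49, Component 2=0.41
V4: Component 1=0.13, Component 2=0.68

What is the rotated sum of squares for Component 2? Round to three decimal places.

0.993

SS loadings for Component 2 = (-0.51)² + 0.32² + 0.41² + 0.68² = 0.2601 + 0.1024 + 0.1681 + 0.4624 = 0.9930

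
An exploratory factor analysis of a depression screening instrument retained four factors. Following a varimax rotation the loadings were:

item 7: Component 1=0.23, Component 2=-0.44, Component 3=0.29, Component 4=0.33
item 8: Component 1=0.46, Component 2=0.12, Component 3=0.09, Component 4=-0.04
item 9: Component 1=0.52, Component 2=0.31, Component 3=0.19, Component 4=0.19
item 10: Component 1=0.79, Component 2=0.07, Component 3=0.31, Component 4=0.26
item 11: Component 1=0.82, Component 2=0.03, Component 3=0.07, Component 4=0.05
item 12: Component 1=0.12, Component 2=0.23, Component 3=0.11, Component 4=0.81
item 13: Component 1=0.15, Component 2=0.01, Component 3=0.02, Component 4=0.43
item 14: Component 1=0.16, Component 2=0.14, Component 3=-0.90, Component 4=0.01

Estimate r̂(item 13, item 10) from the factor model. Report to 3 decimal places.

r̂ = Σ λ_i·λ_j across factors = (0.15)(0.79) + (0.01)(0.07) + (0.02)(0.31) + (0.43)(0.26)
  = +0.1185 +0.0007 +0.0062 +0.1118 = 0.2372

0.237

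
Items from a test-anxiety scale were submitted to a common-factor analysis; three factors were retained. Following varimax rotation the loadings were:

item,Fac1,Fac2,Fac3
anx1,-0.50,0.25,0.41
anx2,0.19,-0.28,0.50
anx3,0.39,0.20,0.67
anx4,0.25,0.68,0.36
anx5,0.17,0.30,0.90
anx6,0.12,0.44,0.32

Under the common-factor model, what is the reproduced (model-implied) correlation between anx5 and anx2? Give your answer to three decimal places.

r̂ = Σ λ_i·λ_j across factors = (0.17)(0.19) + (0.30)(-0.28) + (0.90)(0.50)
  = +0.0323 -0.0840 +0.4500 = 0.3983

0.398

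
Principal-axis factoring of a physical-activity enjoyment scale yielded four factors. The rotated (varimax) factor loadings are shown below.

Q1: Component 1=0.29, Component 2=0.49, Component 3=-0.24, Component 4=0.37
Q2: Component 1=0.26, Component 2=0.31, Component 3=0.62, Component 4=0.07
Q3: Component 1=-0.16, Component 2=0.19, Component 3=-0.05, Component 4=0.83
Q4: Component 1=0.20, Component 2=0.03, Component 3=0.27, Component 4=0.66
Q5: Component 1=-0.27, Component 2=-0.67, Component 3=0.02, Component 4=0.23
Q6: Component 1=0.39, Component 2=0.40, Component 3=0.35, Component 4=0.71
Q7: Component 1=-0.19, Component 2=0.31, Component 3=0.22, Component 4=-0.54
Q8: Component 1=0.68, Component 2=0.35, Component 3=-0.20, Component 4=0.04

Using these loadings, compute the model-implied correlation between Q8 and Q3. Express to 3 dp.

r̂ = Σ λ_i·λ_j across factors = (0.68)(-0.16) + (0.35)(0.19) + (-0.20)(-0.05) + (0.04)(0.83)
  = -0.1088 +0.0665 +0.0100 +0.0332 = 0.0009

0.001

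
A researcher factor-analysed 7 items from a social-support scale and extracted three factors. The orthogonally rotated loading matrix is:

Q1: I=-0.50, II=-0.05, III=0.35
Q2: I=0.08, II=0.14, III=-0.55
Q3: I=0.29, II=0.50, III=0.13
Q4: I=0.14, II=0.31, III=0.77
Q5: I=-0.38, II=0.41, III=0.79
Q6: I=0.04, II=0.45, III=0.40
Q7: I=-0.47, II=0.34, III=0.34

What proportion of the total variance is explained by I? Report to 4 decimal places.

SS loadings for I = (-0.50)² + 0.08² + 0.29² + 0.14² + (-0.38)² + 0.04² + (-0.47)² = 0.7270
Proportion of variance = 0.7270 / 7 = 0.1039.

0.1039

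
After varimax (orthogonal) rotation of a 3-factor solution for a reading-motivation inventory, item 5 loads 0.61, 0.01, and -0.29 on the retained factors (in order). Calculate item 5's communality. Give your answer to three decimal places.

h² = 0.61² + 0.01² + (-0.29)² = 0.3721 + 0.0001 + 0.0841 = 0.4563

0.456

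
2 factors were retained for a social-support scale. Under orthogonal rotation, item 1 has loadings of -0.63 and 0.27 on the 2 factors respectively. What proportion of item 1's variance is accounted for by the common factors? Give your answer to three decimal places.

h² = (-0.63)² + 0.27² = 0.3969 + 0.0729 = 0.4698

0.470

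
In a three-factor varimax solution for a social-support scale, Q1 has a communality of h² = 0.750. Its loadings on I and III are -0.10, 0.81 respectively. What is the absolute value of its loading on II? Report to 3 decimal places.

Under orthogonal rotation h² = Σλ², so λ_II² = h² − (0.6661) = 0.750 − 0.6661 = 0.0839.
|λ| = √0.0839 = 0.2897.

0.290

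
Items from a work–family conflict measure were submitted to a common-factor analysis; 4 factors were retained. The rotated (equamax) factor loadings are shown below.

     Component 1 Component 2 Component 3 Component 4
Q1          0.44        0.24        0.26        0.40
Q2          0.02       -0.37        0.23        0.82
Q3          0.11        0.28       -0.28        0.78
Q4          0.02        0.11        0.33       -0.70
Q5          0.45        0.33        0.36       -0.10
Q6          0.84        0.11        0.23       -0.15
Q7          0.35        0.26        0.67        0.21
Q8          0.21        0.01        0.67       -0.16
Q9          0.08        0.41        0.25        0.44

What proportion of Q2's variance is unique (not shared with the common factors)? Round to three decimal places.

h² = 0.02² + (-0.37)² + 0.23² + 0.82² = 0.0004 + 0.1369 + 0.0529 + 0.6724 = 0.8626
Uniqueness u² = 1 − h² = 1 − 0.8626 = 0.1374

0.137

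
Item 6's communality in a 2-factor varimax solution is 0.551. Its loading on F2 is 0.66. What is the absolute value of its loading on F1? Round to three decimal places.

0.340

Under orthogonal rotation h² = Σλ², so λ_F1² = h² − (0.4356) = 0.551 − 0.4356 = 0.1154.
|λ| = √0.1154 = 0.3397.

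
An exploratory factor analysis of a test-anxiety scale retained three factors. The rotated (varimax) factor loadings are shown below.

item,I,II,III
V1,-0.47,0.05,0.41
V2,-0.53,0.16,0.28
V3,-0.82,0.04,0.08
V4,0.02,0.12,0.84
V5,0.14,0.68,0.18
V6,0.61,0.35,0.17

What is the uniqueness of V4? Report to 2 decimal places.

0.28

h² = 0.02² + 0.12² + 0.84² = 0.0004 + 0.0144 + 0.7056 = 0.7204
Uniqueness u² = 1 − h² = 1 − 0.7204 = 0.2796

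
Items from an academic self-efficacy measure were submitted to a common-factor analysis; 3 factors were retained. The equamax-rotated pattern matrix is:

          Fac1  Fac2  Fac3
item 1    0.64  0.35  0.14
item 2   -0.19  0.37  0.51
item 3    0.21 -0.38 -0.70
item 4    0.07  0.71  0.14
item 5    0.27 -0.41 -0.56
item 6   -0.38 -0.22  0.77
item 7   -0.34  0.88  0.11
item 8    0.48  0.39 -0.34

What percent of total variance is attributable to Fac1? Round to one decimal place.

13.2%

SS loadings for Fac1 = 0.64² + (-0.19)² + 0.21² + 0.07² + 0.27² + (-0.38)² + (-0.34)² + 0.48² = 1.0580
With 8 standardized items, total variance = 8. Proportion = 1.0580/8 = 0.1323 → 13.23%.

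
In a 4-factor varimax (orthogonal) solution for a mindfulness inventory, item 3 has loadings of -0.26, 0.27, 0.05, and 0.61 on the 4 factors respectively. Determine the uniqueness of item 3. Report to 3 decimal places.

h² = (-0.26)² + 0.27² + 0.05² + 0.61² = 0.0676 + 0.0729 + 0.0025 + 0.3721 = 0.5151
Uniqueness u² = 1 − h² = 1 − 0.5151 = 0.4849

0.485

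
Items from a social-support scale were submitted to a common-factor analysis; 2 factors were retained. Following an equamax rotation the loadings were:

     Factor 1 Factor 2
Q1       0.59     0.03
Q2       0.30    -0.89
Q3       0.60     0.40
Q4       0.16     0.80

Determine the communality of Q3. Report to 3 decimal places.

0.520

h² = 0.60² + 0.40² = 0.3600 + 0.1600 = 0.5200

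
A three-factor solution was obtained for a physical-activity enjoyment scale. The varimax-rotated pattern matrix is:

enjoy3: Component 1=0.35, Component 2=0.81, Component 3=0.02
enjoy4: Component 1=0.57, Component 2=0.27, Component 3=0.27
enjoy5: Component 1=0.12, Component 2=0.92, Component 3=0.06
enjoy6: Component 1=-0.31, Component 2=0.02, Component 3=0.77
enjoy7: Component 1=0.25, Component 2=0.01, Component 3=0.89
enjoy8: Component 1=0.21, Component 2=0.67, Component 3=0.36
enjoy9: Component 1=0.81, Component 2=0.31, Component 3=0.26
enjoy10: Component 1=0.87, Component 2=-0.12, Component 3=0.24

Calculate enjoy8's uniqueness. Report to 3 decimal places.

h² = 0.21² + 0.67² + 0.36² = 0.0441 + 0.4489 + 0.1296 = 0.6226
Uniqueness u² = 1 − h² = 1 − 0.6226 = 0.3774

0.377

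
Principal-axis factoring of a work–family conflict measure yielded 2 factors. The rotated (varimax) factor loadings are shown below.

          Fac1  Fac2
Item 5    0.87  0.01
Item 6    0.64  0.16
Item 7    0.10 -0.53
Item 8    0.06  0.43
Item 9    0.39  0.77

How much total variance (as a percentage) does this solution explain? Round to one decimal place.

48.3%

SS loadings by factor: 1.3322, 1.0844; total = 2.4166.
Total variance with 5 standardized items is 5, so the solution explains 2.4166/5 = 0.4833 = 48.33%.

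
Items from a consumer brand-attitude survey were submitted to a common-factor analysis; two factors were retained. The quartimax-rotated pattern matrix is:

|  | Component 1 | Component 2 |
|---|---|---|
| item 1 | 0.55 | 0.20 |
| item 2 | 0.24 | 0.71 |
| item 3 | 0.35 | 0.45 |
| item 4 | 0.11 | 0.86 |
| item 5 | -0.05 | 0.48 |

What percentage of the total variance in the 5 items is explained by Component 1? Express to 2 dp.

9.94%

SS loadings for Component 1 = 0.55² + 0.24² + 0.35² + 0.11² + (-0.05)² = 0.4972
With 5 standardized items, total variance = 5. Proportion = 0.4972/5 = 0.0994 → 9.94%.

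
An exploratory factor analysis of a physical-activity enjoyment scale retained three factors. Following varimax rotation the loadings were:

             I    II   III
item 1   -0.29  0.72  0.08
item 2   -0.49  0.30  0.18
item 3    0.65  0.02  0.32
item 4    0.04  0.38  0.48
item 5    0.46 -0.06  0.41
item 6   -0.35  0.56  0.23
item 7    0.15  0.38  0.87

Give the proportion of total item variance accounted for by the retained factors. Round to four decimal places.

SS loadings by factor: 1.1049, 1.2148, 1.3495; total = 3.6692.
Total variance with 7 standardized items is 7, so the solution explains 3.6692/7 = 0.5242.

0.5242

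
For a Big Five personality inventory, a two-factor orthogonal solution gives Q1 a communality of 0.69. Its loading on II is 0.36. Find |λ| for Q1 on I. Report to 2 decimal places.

Under orthogonal rotation h² = Σλ², so λ_I² = h² − (0.1296) = 0.69 − 0.1296 = 0.5604.
|λ| = √0.5604 = 0.7486.

0.75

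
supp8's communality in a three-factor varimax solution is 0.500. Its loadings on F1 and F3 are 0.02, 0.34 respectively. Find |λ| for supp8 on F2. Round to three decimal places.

Under orthogonal rotation h² = Σλ², so λ_F2² = h² − (0.1160) = 0.500 − 0.1160 = 0.3840.
|λ| = √0.3840 = 0.6197.

0.620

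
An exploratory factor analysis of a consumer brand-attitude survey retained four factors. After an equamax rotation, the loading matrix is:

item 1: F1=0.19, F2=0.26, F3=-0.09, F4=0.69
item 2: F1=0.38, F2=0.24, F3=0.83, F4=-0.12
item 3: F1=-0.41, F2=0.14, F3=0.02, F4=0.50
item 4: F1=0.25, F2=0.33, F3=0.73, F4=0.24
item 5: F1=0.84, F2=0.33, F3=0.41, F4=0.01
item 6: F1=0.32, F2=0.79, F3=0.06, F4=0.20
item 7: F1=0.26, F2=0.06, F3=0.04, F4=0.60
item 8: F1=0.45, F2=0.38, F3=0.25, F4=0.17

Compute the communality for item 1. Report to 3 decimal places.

h² = 0.19² + 0.26² + (-0.09)² + 0.69² = 0.0361 + 0.0676 + 0.0081 + 0.4761 = 0.5879

0.588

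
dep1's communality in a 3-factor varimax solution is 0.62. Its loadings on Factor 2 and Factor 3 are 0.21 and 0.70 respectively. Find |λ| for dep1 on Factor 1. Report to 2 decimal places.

0.29

Under orthogonal rotation h² = Σλ², so λ_Factor 1² = h² − (0.5341) = 0.62 − 0.5341 = 0.0859.
|λ| = √0.0859 = 0.2931.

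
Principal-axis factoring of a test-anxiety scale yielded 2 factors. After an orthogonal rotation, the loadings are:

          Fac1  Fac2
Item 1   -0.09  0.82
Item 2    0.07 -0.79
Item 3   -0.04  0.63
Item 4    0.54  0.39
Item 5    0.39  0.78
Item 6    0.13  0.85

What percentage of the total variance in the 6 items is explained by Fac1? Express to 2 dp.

7.92%

SS loadings for Fac1 = (-0.09)² + 0.07² + (-0.04)² + 0.54² + 0.39² + 0.13² = 0.4752
With 6 standardized items, total variance = 6. Proportion = 0.4752/6 = 0.0792 → 7.92%.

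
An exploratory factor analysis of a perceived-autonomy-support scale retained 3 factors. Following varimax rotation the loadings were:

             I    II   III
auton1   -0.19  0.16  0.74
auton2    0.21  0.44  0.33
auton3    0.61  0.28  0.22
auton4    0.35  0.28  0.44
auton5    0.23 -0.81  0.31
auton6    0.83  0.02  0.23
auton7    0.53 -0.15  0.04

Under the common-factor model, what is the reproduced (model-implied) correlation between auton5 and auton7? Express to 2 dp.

0.26

r̂ = Σ λ_i·λ_j across factors = (0.23)(0.53) + (-0.81)(-0.15) + (0.31)(0.04)
  = +0.1219 +0.1215 +0.0124 = 0.2558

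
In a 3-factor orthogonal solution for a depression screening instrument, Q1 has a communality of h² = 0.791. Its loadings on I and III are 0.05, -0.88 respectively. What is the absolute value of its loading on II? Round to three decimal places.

0.119

Under orthogonal rotation h² = Σλ², so λ_II² = h² − (0.7769) = 0.791 − 0.7769 = 0.0141.
|λ| = √0.0141 = 0.1187.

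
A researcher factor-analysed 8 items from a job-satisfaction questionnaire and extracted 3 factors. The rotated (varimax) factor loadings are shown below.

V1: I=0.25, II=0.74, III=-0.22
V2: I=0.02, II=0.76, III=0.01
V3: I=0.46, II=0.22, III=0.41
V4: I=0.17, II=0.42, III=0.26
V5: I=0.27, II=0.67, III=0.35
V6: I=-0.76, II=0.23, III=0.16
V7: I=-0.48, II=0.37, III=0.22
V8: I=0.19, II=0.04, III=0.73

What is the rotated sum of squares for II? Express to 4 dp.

1.9903

SS loadings for II = 0.74² + 0.76² + 0.22² + 0.42² + 0.67² + 0.23² + 0.37² + 0.04² = 0.5476 + 0.5776 + 0.0484 + 0.1764 + 0.4489 + 0.0529 + 0.1369 + 0.0016 = 1.9903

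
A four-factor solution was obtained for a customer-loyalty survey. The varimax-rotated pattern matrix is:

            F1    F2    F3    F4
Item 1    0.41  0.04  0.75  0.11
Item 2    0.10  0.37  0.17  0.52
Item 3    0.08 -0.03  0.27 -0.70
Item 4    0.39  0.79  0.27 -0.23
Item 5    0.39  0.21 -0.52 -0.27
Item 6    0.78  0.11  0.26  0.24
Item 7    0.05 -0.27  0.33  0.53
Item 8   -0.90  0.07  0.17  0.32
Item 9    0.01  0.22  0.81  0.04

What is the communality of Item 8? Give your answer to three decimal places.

h² = (-0.90)² + 0.07² + 0.17² + 0.32² = 0.8100 + 0.0049 + 0.0289 + 0.1024 = 0.9462

0.946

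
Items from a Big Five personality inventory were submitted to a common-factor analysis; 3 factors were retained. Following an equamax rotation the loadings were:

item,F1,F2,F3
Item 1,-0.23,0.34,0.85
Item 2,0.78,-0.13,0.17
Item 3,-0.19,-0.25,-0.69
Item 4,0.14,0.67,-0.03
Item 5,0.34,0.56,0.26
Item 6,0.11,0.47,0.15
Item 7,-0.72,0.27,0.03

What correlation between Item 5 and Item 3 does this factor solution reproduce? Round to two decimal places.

-0.38

r̂ = Σ λ_i·λ_j across factors = (0.34)(-0.19) + (0.56)(-0.25) + (0.26)(-0.69)
  = -0.0646 -0.1400 -0.1794 = -0.3840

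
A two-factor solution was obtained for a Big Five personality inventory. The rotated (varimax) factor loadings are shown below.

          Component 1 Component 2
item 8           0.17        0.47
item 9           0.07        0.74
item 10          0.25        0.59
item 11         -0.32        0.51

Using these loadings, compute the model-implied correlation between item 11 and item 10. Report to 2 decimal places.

0.22

r̂ = Σ λ_i·λ_j across factors = (-0.32)(0.25) + (0.51)(0.59)
  = -0.0800 +0.3009 = 0.2209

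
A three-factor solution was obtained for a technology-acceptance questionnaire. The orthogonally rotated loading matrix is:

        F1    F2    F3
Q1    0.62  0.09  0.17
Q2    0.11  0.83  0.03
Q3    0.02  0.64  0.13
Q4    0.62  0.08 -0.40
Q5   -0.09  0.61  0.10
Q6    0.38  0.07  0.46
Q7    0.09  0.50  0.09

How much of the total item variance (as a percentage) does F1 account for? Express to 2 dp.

SS loadings for F1 = 0.62² + 0.11² + 0.02² + 0.62² + (-0.09)² + 0.38² + 0.09² = 0.9419
With 7 standardized items, total variance = 7. Proportion = 0.9419/7 = 0.1346 → 13.46%.

13.46%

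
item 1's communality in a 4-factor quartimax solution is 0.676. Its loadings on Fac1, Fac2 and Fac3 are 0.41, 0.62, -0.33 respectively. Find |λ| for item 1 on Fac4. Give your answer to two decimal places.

Under orthogonal rotation h² = Σλ², so λ_Fac4² = h² − (0.6614) = 0.676 − 0.6614 = 0.0146.
|λ| = √0.0146 = 0.1208.

0.12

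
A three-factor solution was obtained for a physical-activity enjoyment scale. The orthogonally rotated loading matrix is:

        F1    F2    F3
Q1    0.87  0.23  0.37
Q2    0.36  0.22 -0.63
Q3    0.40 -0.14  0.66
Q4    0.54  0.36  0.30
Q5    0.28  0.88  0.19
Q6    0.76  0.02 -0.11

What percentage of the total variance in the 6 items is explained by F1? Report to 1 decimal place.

SS loadings for F1 = 0.87² + 0.36² + 0.40² + 0.54² + 0.28² + 0.76² = 1.9941
With 6 standardized items, total variance = 6. Proportion = 1.9941/6 = 0.3323 → 33.23%.

33.2%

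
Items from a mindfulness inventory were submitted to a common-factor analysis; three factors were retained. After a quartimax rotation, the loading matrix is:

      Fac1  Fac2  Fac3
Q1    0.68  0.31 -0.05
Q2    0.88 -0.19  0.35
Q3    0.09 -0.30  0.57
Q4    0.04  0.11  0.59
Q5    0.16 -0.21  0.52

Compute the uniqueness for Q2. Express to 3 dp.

0.067

h² = 0.88² + (-0.19)² + 0.35² = 0.7744 + 0.0361 + 0.1225 = 0.9330
Uniqueness u² = 1 − h² = 1 − 0.9330 = 0.0670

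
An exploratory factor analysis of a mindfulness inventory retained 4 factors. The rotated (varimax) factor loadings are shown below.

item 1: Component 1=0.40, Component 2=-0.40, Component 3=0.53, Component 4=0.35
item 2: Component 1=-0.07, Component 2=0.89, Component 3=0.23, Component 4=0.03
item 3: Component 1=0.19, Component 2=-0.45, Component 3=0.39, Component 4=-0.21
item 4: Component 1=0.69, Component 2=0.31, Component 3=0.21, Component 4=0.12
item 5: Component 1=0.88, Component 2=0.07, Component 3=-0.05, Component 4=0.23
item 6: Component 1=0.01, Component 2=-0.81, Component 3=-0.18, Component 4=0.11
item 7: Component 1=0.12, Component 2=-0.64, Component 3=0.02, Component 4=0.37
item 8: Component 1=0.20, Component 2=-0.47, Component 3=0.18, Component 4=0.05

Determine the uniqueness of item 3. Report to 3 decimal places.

h² = 0.19² + (-0.45)² + 0.39² + (-0.21)² = 0.0361 + 0.2025 + 0.1521 + 0.0441 = 0.4348
Uniqueness u² = 1 − h² = 1 − 0.4348 = 0.5652

0.565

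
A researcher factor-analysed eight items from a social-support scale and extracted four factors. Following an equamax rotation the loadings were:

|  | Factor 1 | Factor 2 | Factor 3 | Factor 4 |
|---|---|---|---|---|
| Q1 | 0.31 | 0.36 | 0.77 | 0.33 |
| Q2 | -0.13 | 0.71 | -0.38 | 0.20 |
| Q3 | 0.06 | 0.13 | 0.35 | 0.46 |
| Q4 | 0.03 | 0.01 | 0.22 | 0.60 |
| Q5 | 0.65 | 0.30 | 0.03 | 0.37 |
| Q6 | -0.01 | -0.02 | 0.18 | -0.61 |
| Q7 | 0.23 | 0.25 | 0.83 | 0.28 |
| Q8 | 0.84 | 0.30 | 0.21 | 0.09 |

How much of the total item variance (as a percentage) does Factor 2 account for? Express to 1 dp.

11.2%

SS loadings for Factor 2 = 0.36² + 0.71² + 0.13² + 0.01² + 0.30² + (-0.02)² + 0.25² + 0.30² = 0.8936
With 8 standardized items, total variance = 8. Proportion = 0.8936/8 = 0.1117 → 11.17%.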